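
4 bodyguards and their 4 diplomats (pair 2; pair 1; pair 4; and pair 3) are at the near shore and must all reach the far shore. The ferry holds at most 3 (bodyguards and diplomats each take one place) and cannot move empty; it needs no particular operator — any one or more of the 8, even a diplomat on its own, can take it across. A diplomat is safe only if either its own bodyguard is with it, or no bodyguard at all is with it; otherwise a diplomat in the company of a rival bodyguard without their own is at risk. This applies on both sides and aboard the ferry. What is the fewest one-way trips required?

Counting alone: each trip to the far shore takes at most 3 across and each return brings at least 1 back, so after t trips out (and t−1 returns) at most 3t − (t−1) of the 8 are across; that first reaches 8 at t = 4, so at least 7 crossings are needed.
The safety rule pushes this higher. Following every safe sequence of crossings, the most of the 8 that can be at the far shore as the ferry arrives there on crossing 7 is 7 — never all 8.
So no plan with fewer than 9 crossings exists, and this one achieves 9:
1. bodyguard 2 and diplomat 2 cross → the far shore.
2. bodyguard 2 crosses ← the near shore.
3. bodyguard 1, bodyguard 2, and diplomat 1 cross → the far shore.
4. bodyguard 2 and diplomat 2 cross ← the near shore.
5. bodyguard 2, bodyguard 3, and bodyguard 4 cross → the far shore.
6. diplomat 1 crosses ← the near shore.
7. diplomat 1 and diplomat 2 cross → the far shore.
8. diplomat 2 crosses ← the near shore.
9. diplomat 2, diplomat 3, and diplomat 4 cross → the far shore.

9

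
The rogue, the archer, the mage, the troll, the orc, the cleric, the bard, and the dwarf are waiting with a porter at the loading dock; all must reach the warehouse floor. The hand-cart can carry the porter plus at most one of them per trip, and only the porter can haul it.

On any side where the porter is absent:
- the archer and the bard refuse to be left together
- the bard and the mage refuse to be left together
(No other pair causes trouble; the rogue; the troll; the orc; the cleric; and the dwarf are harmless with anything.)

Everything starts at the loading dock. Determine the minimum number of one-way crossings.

Counting alone: the porter can take at most 1 across per trip to the warehouse floor, so moving all 8 needs at least 8 loaded trips out, with a return between consecutive ones — at least 15 crossings.
The safety rule pushes this higher. Following every safe sequence of crossings, the most of the 8 that can be at the warehouse floor as the hand-cart arrives there on crossing 15 is 7 — never all 8.
So no plan with fewer than 17 crossings exists, and this one achieves 17:
1. Porter goes to the warehouse floor with the bard.  [the loading dock: the archer, the cleric, the dwarf, the mage, the orc, the rogue, the troll | the warehouse floor: the bard]
2. Porter goes back to the loading dock alone.  [the loading dock: the archer, the cleric, the dwarf, the mage, the orc, the rogue, the troll | the warehouse floor: the bard]
3. Porter goes to the warehouse floor with the rogue.  [the loading dock: the archer, the cleric, the dwarf, the mage, the orc, the troll | the warehouse floor: the bard, the rogue]
4. Porter goes back to the loading dock alone.  [the loading dock: the archer, the cleric, the dwarf, the mage, the orc, the troll | the warehouse floor: the bard, the rogue]
5. Porter goes to the warehouse floor with the archer.  [the loading dock: the cleric, the dwarf, the mage, the orc, the troll | the warehouse floor: the archer, the bard, the rogue]
6. Porter goes back to the loading dock with the bard.  [the loading dock: the bard, the cleric, the dwarf, the mage, the orc, the troll | the warehouse floor: the archer, the rogue]
7. Porter goes to the warehouse floor with the mage.  [the loading dock: the bard, the cleric, the dwarf, the orc, the troll | the warehouse floor: the archer, the mage, the rogue]
8. Porter goes back to the loading dock alone.  [the loading dock: the bard, the cleric, the dwarf, the orc, the troll | the warehouse floor: the archer, the mage, the rogue]
9. Porter goes to the warehouse floor with the troll.  [the loading dock: the bard, the cleric, the dwarf, the orc | the warehouse floor: the archer, the mage, the rogue, the troll]
10. Porter goes back to the loading dock alone.  [the loading dock: the bard, the cleric, the dwarf, the orc | the warehouse floor: the archer, the mage, the rogue, the troll]
11. Porter goes to the warehouse floor with the orc.  [the loading dock: the bard, the cleric, the dwarf | the warehouse floor: the archer, the mage, the orc, the rogue, the troll]
12. Porter goes back to the loading dock alone.  [the loading dock: the bard, the cleric, the dwarf | the warehouse floor: the archer, the mage, the orc, the rogue, the troll]
13. Porter goes to the warehouse floor with the cleric.  [the loading dock: the bard, the dwarf | the warehouse floor: the archer, the cleric, the mage, the orc, the rogue, the troll]
14. Porter goes back to the loading dock alone.  [the loading dock: the bard, the dwarf | the warehouse floor: the archer, the cleric, the mage, the orc, the rogue, the troll]
15. Porter goes to the warehouse floor with the dwarf.  [the loading dock: the bard | the warehouse floor: the archer, the cleric, the dwarf, the mage, the orc, the rogue, the troll]
16. Porter goes back to the loading dock alone.  [the loading dock: the bard | the warehouse floor: the archer, the cleric, the dwarf, the mage, the orc, the rogue, the troll]
17. Porter goes to the warehouse floor with the bard.  [the loading dock: — | the warehouse floor: the archer, the bard, the cleric, the dwarf, the mage, the orc, the rogue, the troll]

17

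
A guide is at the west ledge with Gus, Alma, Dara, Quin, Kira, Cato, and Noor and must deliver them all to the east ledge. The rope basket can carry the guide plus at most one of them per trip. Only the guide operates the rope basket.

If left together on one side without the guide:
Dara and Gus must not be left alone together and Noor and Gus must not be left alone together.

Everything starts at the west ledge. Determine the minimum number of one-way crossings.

Counting alone: the guide can take at most 1 across per trip to the east ledge, so moving all 7 needs at least 7 loaded trips out, with a return between consecutive ones — at least 13 crossings.
The safety rule pushes this higher. Following every safe sequence of crossings, the most of the 7 that can be at the east ledge as the rope basket arrives there on crossing 13 is 6 — never all 7.
So no plan with fewer than 15 crossings exists, and this one achieves 15:
1. Guide goes to the east ledge with Gus.  [the west ledge: Alma, Cato, Dara, Kira, Noor, Quin | the east ledge: Gus]
2. Guide goes back to the west ledge alone.  [the west ledge: Alma, Cato, Dara, Kira, Noor, Quin | the east ledge: Gus]
3. Guide goes to the east ledge with Alma.  [the west ledge: Cato, Dara, Kira, Noor, Quin | the east ledge: Alma, Gus]
4. Guide goes back to the west ledge alone.  [the west ledge: Cato, Dara, Kira, Noor, Quin | the east ledge: Alma, Gus]
5. Guide goes to the east ledge with Dara.  [the west ledge: Cato, Kira, Noor, Quin | the east ledge: Alma, Dara, Gus]
6. Guide goes back to the west ledge with Gus.  [the west ledge: Cato, Gus, Kira, Noor, Quin | the east ledge: Alma, Dara]
7. Guide goes to the east ledge with Noor.  [the west ledge: Cato, Gus, Kira, Quin | the east ledge: Alma, Dara, Noor]
8. Guide goes back to the west ledge alone.  [the west ledge: Cato, Gus, Kira, Quin | the east ledge: Alma, Dara, Noor]
9. Guide goes to the east ledge with Quin.  [the west ledge: Cato, Gus, Kira | the east ledge: Alma, Dara, Noor, Quin]
10. Guide goes back to the west ledge alone.  [the west ledge: Cato, Gus, Kira | the east ledge: Alma, Dara, Noor, Quin]
11. Guide goes to the east ledge with Kira.  [the west ledge: Cato, Gus | the east ledge: Alma, Dara, Kira, Noor, Quin]
12. Guide goes back to the west ledge alone.  [the west ledge: Cato, Gus | the east ledge: Alma, Dara, Kira, Noor, Quin]
13. Guide goes to the east ledge with Cato.  [the west ledge: Gus | the east ledge: Alma, Cato, Dara, Kira, Noor, Quin]
14. Guide goes back to the west ledge alone.  [the west ledge: Gus | the east ledge: Alma, Cato, Dara, Kira, Noor, Quin]
15. Guide goes to the east ledge with Gus.  [the west ledge: — | the east ledge: Alma, Cato, Dara, Gus, Kira, Noor, Quin]

15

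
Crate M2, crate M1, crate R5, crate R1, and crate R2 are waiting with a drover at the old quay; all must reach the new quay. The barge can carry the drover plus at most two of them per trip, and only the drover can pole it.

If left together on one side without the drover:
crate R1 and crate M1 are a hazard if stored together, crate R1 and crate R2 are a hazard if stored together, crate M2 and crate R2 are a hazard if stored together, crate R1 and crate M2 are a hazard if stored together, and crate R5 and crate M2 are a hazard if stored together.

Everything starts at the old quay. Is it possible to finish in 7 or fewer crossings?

Yes

Yes — this plan uses 7 crossings (≤ 7):
1. Drover goes to the new quay with crate M2 and crate R1.
2. Drover goes back to the old quay with crate M2.
3. Drover goes to the new quay with crate M1 and crate M2.
4. Drover goes back to the old quay with crate R1.
5. Drover goes to the new quay with crate R2 and crate R5.
6. Drover goes back to the old quay with crate M2.
7. Drover goes to the new quay with crate M2 and crate R1.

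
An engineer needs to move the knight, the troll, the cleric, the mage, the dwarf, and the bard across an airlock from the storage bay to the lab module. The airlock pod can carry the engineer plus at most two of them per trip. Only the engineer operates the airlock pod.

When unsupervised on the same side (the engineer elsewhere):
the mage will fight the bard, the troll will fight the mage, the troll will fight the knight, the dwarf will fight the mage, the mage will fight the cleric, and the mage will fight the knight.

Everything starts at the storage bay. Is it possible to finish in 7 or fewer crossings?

No

Counting alone: the engineer can take at most 2 across per trip to the lab module, so moving all 6 needs at least 3 loaded trips out, with a return between consecutive ones — at least 5 crossings.
The safety rule pushes this higher. Following every safe sequence of crossings, the most of the 6 that can be at the lab module as the airlock pod arrives there on crossings 5, 7 is 4, 5 respectively — never all 6.
So the move cannot be finished within 7 crossings. (The shortest complete plan takes 9:)
1. Engineer goes to the lab module with the knight and the mage.  [the storage bay: the bard, the cleric, the dwarf, the troll | the lab module: the knight, the mage]
2. Engineer goes back to the storage bay with the knight.  [the storage bay: the bard, the cleric, the dwarf, the knight, the troll | the lab module: the mage]
3. Engineer goes to the lab module with the cleric and the knight.  [the storage bay: the bard, the dwarf, the troll | the lab module: the cleric, the knight, the mage]
4. Engineer goes back to the storage bay with the mage.  [the storage bay: the bard, the dwarf, the mage, the troll | the lab module: the cleric, the knight]
5. Engineer goes to the lab module with the dwarf and the mage.  [the storage bay: the bard, the troll | the lab module: the cleric, the dwarf, the knight, the mage]
6. Engineer goes back to the storage bay with the mage.  [the storage bay: the bard, the mage, the troll | the lab module: the cleric, the dwarf, the knight]
7. Engineer goes to the lab module with the bard and the troll.  [the storage bay: the mage | the lab module: the bard, the cleric, the dwarf, the knight, the troll]
8. Engineer goes back to the storage bay with the knight.  [the storage bay: the knight, the mage | the lab module: the bard, the cleric, the dwarf, the troll]
9. Engineer goes to the lab module with the knight and the mage.  [the storage bay: — | the lab module: the bard, the cleric, the dwarf, the knight, the mage, the troll]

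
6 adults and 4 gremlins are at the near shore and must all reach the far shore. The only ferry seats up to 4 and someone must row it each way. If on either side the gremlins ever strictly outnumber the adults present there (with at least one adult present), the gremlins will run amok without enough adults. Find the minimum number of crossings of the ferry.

5

Counting alone: each trip to the far shore takes at most 4 across and each return brings at least 1 back, so after t trips out (and t−1 returns) at most 4t − (t−1) of the 10 are across; that first reaches 10 at t = 3, so at least 5 crossings are needed.
The plan below uses exactly 5 crossings, so it is optimal:
1. 4 gremlins → the far shore.  (the near shore: 6A 0G; the far shore: 0A 4G)
2. 1 gremlin ← the near shore.  (the near shore: 6A 1G; the far shore: 0A 3G)
3. 4 adults → the far shore.  (the near shore: 2A 1G; the far shore: 4A 3G)
4. 1 gremlin ← the near shore.  (the near shore: 2A 2G; the far shore: 4A 2G)
5. 2 adults and 2 gremlins → the far shore.  (the near shore: 0A 0G; the far shore: 6A 4G)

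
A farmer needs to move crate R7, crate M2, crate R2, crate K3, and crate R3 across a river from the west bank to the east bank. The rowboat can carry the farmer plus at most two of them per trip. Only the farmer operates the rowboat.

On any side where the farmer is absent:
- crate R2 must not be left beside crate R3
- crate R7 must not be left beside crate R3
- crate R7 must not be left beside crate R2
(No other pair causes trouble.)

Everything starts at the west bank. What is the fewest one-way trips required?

Counting alone: the farmer can take at most 2 across per trip to the east bank, so moving all 5 needs at least 3 loaded trips out, with a return between consecutive ones — at least 5 crossings.
The safety rule pushes this higher. Following every safe sequence of crossings, the most of the 5 that can be at the east bank as the rowboat arrives there on crossing 5 is 4 — never all 5.
So no plan with fewer than 7 crossings exists, and this one achieves 7:
1. Farmer goes to the east bank with crate R2 and crate R7.  [the west bank: crate K3, crate M2, crate R3 | the east bank: crate R2, crate R7]
2. Farmer goes back to the west bank with crate R7.  [the west bank: crate K3, crate M2, crate R3, crate R7 | the east bank: crate R2]
3. Farmer goes to the east bank with crate M2 and crate R7.  [the west bank: crate K3, crate R3 | the east bank: crate M2, crate R2, crate R7]
4. Farmer goes back to the west bank with crate R7.  [the west bank: crate K3, crate R3, crate R7 | the east bank: crate M2, crate R2]
5. Farmer goes to the east bank with crate K3 and crate R7.  [the west bank: crate R3 | the east bank: crate K3, crate M2, crate R2, crate R7]
6. Farmer goes back to the west bank with crate R7.  [the west bank: crate R3, crate R7 | the east bank: crate K3, crate M2, crate R2]
7. Farmer goes to the east bank with crate R3 and crate R7.  [the west bank: — | the east bank: crate K3, crate M2, crate R2, crate R3, crate R7]

7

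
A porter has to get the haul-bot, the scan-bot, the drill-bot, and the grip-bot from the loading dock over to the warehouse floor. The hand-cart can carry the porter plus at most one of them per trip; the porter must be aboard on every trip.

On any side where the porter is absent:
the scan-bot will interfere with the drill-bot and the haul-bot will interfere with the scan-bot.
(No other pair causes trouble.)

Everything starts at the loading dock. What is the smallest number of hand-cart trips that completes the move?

Counting alone: the porter can take at most 1 across per trip to the warehouse floor, so moving all 4 needs at least 4 loaded trips out, with a return between consecutive ones — at least 7 crossings.
The safety rule pushes this higher. Following every safe sequence of crossings, the most of the 4 that can be at the warehouse floor as the hand-cart arrives there on crossing 7 is 3 — never all 4.
So no plan with fewer than 9 crossings exists, and this one achieves 9:
1. Porter goes to the warehouse floor with the scan-bot.  [the loading dock: the drill-bot, the grip-bot, the haul-bot | the warehouse floor: the scan-bot]
2. Porter goes back to the loading dock alone.  [the loading dock: the drill-bot, the grip-bot, the haul-bot | the warehouse floor: the scan-bot]
3. Porter goes to the warehouse floor with the haul-bot.  [the loading dock: the drill-bot, the grip-bot | the warehouse floor: the haul-bot, the scan-bot]
4. Porter goes back to the loading dock with the scan-bot.  [the loading dock: the drill-bot, the grip-bot, the scan-bot | the warehouse floor: the haul-bot]
5. Porter goes to the warehouse floor with the drill-bot.  [the loading dock: the grip-bot, the scan-bot | the warehouse floor: the drill-bot, the haul-bot]
6. Porter goes back to the loading dock alone.  [the loading dock: the grip-bot, the scan-bot | the warehouse floor: the drill-bot, the haul-bot]
7. Porter goes to the warehouse floor with the grip-bot.  [the loading dock: the scan-bot | the warehouse floor: the drill-bot, the grip-bot, the haul-bot]
8. Porter goes back to the loading dock alone.  [the loading dock: the scan-bot | the warehouse floor: the drill-bot, the grip-bot, the haul-bot]
9. Porter goes to the warehouse floor with the scan-bot.  [the loading dock: — | the warehouse floor: the drill-bot, the grip-bot, the haul-bot, the scan-bot]

9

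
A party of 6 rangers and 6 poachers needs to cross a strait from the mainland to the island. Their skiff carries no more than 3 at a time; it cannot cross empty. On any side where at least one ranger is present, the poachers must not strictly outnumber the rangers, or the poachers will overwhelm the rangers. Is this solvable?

Following every safe sequence of crossings from the start, the most of the 12 that can be at the island as the skiff arrives there on crossings 1, 3, 5 is 3, 5, 6 respectively; the best ever achieved is 6 of 12.
From crossing 7 on, no configuration arises that was not already reachable earlier: only 17 distinct safe configurations (who is on which side, and where the skiff is) can ever be reached, none of them has everyone across, and every continuation just revisits them. They are: 0 rangers + 0 poachers across (skiff back at the start); 0 rangers + 1 poacher across (skiff there); 0 rangers + 1 poacher across (skiff back at the start); 0 rangers + 2 poachers across (skiff there); 0 rangers + 2 poachers across (skiff back at the start); 0 rangers + 3 poachers across (skiff there); 0 rangers + 3 poachers across (skiff back at the start); 0 rangers + 4 poachers across (skiff there); 0 rangers + 4 poachers across (skiff back at the start); 0 rangers + 5 poachers across (skiff there); 0 rangers + 5 poachers across (skiff back at the start); 0 rangers + 6 poachers across (skiff there); 1 ranger + 1 poacher across (skiff there); 1 ranger + 1 poacher across (skiff back at the start); 2 rangers + 2 poachers across (skiff there); 2 rangers + 2 poachers across (skiff back at the start); 3 rangers + 3 poachers across (skiff there). So no valid plan exists.

No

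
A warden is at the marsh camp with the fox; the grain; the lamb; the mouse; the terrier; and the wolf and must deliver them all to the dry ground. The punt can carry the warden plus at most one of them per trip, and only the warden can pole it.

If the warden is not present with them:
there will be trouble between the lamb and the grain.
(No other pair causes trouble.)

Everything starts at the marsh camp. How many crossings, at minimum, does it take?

Counting alone: the warden can take at most 1 across per trip to the dry ground, so moving all 6 needs at least 6 loaded trips out, with a return between consecutive ones — at least 11 crossings.
The plan below uses exactly 11 crossings, so it is optimal:
1. Warden goes to the dry ground with the grain.
2. Warden goes back to the marsh camp alone.
3. Warden goes to the dry ground with the fox.
4. Warden goes back to the marsh camp alone.
5. Warden goes to the dry ground with the mouse.
6. Warden goes back to the marsh camp alone.
7. Warden goes to the dry ground with the terrier.
8. Warden goes back to the marsh camp alone.
9. Warden goes to the dry ground with the wolf.
10. Warden goes back to the marsh camp alone.
11. Warden goes to the dry ground with the lamb.

11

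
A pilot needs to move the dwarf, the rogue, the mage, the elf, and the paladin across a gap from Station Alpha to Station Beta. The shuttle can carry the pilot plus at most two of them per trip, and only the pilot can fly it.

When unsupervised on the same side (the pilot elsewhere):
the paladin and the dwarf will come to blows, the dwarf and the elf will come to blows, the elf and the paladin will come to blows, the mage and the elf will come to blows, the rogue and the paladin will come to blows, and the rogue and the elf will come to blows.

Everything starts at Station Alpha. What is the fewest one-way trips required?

Counting alone: the pilot can take at most 2 across per trip to Station Beta, so moving all 5 needs at least 3 loaded trips out, with a return between consecutive ones — at least 5 crossings.
The safety rule pushes this higher. Following every safe sequence of crossings, the most of the 5 that can be at Station Beta as the shuttle arrives there on crossing 5 is 4 — never all 5.
So no plan with fewer than 7 crossings exists, and this one achieves 7:
1. Pilot goes to Station Beta with the elf and the paladin.  [Station Alpha: the dwarf, the mage, the rogue | Station Beta: the elf, the paladin]
2. Pilot goes back to Station Alpha with the elf.  [Station Alpha: the dwarf, the elf, the mage, the rogue | Station Beta: the paladin]
3. Pilot goes to Station Beta with the elf and the mage.  [Station Alpha: the dwarf, the rogue | Station Beta: the elf, the mage, the paladin]
4. Pilot goes back to Station Alpha with the elf.  [Station Alpha: the dwarf, the elf, the rogue | Station Beta: the mage, the paladin]
5. Pilot goes to Station Beta with the dwarf and the rogue.  [Station Alpha: the elf | Station Beta: the dwarf, the mage, the paladin, the rogue]
6. Pilot goes back to Station Alpha with the paladin.  [Station Alpha: the elf, the paladin | Station Beta: the dwarf, the mage, the rogue]
7. Pilot goes to Station Beta with the elf and the paladin.  [Station Alpha: — | Station Beta: the dwarf, the elf, the mage, the paladin, the rogue]

7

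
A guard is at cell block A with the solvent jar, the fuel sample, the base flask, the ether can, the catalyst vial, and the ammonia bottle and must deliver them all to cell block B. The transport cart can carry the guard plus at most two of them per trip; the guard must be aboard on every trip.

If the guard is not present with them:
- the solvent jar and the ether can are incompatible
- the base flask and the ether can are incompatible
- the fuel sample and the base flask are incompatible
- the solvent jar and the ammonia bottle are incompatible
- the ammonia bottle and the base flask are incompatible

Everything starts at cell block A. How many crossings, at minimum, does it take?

Counting alone: the guard can take at most 2 across per trip to cell block B, so moving all 6 needs at least 3 loaded trips out, with a return between consecutive ones — at least 5 crossings.
The safety rule pushes this higher. Following every safe sequence of crossings, the most of the 6 that can be at cell block B as the transport cart arrives there on crossing 5 is 5 — never all 6.
So no plan with fewer than 7 crossings exists, and this one achieves 7:
1. Guard goes to cell block B with the base flask and the solvent jar.
2. Guard goes back to cell block A alone.
3. Guard goes to cell block B with the ether can and the fuel sample.
4. Guard goes back to cell block A with the base flask and the solvent jar.
5. Guard goes to cell block B with the ammonia bottle and the catalyst vial.
6. Guard goes back to cell block A alone.
7. Guard goes to cell block B with the base flask and the solvent jar.

7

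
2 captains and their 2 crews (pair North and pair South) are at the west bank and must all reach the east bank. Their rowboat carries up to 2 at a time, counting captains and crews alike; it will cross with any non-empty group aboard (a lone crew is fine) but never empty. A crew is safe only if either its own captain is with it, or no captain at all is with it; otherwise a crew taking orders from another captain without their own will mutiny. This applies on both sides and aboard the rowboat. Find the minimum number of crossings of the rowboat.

Counting alone: each trip to the east bank takes at most 2 across and each return brings at least 1 back, so after t trips out (and t−1 returns) at most 2t − (t−1) of the 4 are across; that first reaches 4 at t = 3, so at least 5 crossings are needed.
The plan below uses exactly 5 crossings, so it is optimal:
1. captain North and crew North cross → the east bank.
2. captain North crosses ← the west bank.
3. captain North and captain South cross → the east bank.
4. captain South crosses ← the west bank.
5. captain South and crew South cross → the east bank.

5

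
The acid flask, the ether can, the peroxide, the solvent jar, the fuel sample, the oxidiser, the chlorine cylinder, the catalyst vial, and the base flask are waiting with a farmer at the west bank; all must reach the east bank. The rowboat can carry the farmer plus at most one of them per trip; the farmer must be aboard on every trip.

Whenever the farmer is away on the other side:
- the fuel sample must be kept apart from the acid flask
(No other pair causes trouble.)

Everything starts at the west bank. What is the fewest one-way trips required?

Counting alone: the farmer can take at most 1 across per trip to the east bank, so moving all 9 needs at least 9 loaded trips out, with a return between consecutive ones — at least 17 crossings.
The plan below uses exactly 17 crossings, so it is optimal:
1. Farmer goes to the east bank with the acid flask.  [the west bank: the base flask, the catalyst vial, the chlorine cylinder, the ether can, the fuel sample, the oxidiser, the peroxide, the solvent jar | the east bank: the acid flask]
2. Farmer goes back to the west bank alone.  [the west bank: the base flask, the catalyst vial, the chlorine cylinder, the ether can, the fuel sample, the oxidiser, the peroxide, the solvent jar | the east bank: the acid flask]
3. Farmer goes to the east bank with the ether can.  [the west bank: the base flask, the catalyst vial, the chlorine cylinder, the fuel sample, the oxidiser, the peroxide, the solvent jar | the east bank: the acid flask, the ether can]
4. Farmer goes back to the west bank alone.  [the west bank: the base flask, the catalyst vial, the chlorine cylinder, the fuel sample, the oxidiser, the peroxide, the solvent jar | the east bank: the acid flask, the ether can]
5. Farmer goes to the east bank with the peroxide.  [the west bank: the base flask, the catalyst vial, the chlorine cylinder, the fuel sample, the oxidiser, the solvent jar | the east bank: the acid flask, the ether can, the peroxide]
6. Farmer goes back to the west bank alone.  [the west bank: the base flask, the catalyst vial, the chlorine cylinder, the fuel sample, the oxidiser, the solvent jar | the east bank: the acid flask, the ether can, the peroxide]
7. Farmer goes to the east bank with the solvent jar.  [the west bank: the base flask, the catalyst vial, the chlorine cylinder, the fuel sample, the oxidiser | the east bank: the acid flask, the ether can, the peroxide, the solvent jar]
8. Farmer goes back to the west bank alone.  [the west bank: the base flask, the catalyst vial, the chlorine cylinder, the fuel sample, the oxidiser | the east bank: the acid flask, the ether can, the peroxide, the solvent jar]
9. Farmer goes to the east bank with the oxidiser.  [the west bank: the base flask, the catalyst vial, the chlorine cylinder, the fuel sample | the east bank: the acid flask, the ether can, the oxidiser, the peroxide, the solvent jar]
10. Farmer goes back to the west bank alone.  [the west bank: the base flask, the catalyst vial, the chlorine cylinder, the fuel sample | the east bank: the acid flask, the ether can, the oxidiser, the peroxide, the solvent jar]
11. Farmer goes to the east bank with the chlorine cylinder.  [the west bank: the base flask, the catalyst vial, the fuel sample | the east bank: the acid flask, the chlorine cylinder, the ether can, the oxidiser, the peroxide, the solvent jar]
12. Farmer goes back to the west bank alone.  [the west bank: the base flask, the catalyst vial, the fuel sample | the east bank: the acid flask, the chlorine cylinder, the ether can, the oxidiser, the peroxide, the solvent jar]
13. Farmer goes to the east bank with the catalyst vial.  [the west bank: the base flask, the fuel sample | the east bank: the acid flask, the catalyst vial, the chlorine cylinder, the ether can, the oxidiser, the peroxide, the solvent jar]
14. Farmer goes back to the west bank alone.  [the west bank: the base flask, the fuel sample | the east bank: the acid flask, the catalyst vial, the chlorine cylinder, the ether can, the oxidiser, the peroxide, the solvent jar]
15. Farmer goes to the east bank with the base flask.  [the west bank: the fuel sample | the east bank: the acid flask, the base flask, the catalyst vial, the chlorine cylinder, the ether can, the oxidiser, the peroxide, the solvent jar]
16. Farmer goes back to the west bank alone.  [the west bank: the fuel sample | the east bank: the acid flask, the base flask, the catalyst vial, the chlorine cylinder, the ether can, the oxidiser, the peroxide, the solvent jar]
17. Farmer goes to the east bank with the fuel sample.  [the west bank: — | the east bank: the acid flask, the base flask, the catalyst vial, the chlorine cylinder, the ether can, the fuel sample, the oxidiser, the peroxide, the solvent jar]

17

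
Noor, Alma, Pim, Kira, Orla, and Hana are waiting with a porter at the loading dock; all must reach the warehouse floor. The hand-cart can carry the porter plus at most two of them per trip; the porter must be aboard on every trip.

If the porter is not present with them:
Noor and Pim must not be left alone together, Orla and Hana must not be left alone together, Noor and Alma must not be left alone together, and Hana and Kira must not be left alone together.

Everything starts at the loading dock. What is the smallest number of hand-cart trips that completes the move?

Counting alone: the porter can take at most 2 across per trip to the warehouse floor, so moving all 6 needs at least 3 loaded trips out, with a return between consecutive ones — at least 5 crossings.
The safety rule pushes this higher. Following every safe sequence of crossings, the most of the 6 that can be at the warehouse floor as the hand-cart arrives there on crossing 5 is 5 — never all 6.
So no plan with fewer than 7 crossings exists, and this one achieves 7:
1. Porter goes to the warehouse floor with Hana and Noor.  [the loading dock: Alma, Kira, Orla, Pim | the warehouse floor: Hana, Noor]
2. Porter goes back to the loading dock alone.  [the loading dock: Alma, Kira, Orla, Pim | the warehouse floor: Hana, Noor]
3. Porter goes to the warehouse floor with Alma and Pim.  [the loading dock: Kira, Orla | the warehouse floor: Alma, Hana, Noor, Pim]
4. Porter goes back to the loading dock with Noor.  [the loading dock: Kira, Noor, Orla | the warehouse floor: Alma, Hana, Pim]
5. Porter goes to the warehouse floor with Kira and Orla.  [the loading dock: Noor | the warehouse floor: Alma, Hana, Kira, Orla, Pim]
6. Porter goes back to the loading dock with Hana.  [the loading dock: Hana, Noor | the warehouse floor: Alma, Kira, Orla, Pim]
7. Porter goes to the warehouse floor with Hana and Noor.  [the loading dock: — | the warehouse floor: Alma, Hana, Kira, Noor, Orla, Pim]

7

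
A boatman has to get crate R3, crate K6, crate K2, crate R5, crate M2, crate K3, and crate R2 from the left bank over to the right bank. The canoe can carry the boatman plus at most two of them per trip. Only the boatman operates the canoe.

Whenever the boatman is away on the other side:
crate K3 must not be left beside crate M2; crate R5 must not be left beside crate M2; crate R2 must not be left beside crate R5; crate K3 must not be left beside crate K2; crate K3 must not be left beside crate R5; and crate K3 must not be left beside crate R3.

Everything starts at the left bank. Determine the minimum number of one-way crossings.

Counting alone: the boatman can take at most 2 across per trip to the right bank, so moving all 7 needs at least 4 loaded trips out, with a return between consecutive ones — at least 7 crossings.
The safety rule pushes this higher. Following every safe sequence of crossings, the most of the 7 that can be at the right bank as the canoe arrives there on crossings 7, 9 is 5, 6 respectively — never all 7.
So no plan with fewer than 11 crossings exists, and this one achieves 11:
1. Boatman goes to the right bank with crate K3 and crate R5.
2. Boatman goes back to the left bank with crate R5.
3. Boatman goes to the right bank with crate R3 and crate R5.
4. Boatman goes back to the left bank with crate K3.
5. Boatman goes to the right bank with crate K3 and crate K6.
6. Boatman goes back to the left bank with crate K3.
7. Boatman goes to the right bank with crate K2 and crate M2.
8. Boatman goes back to the left bank with crate R5.
9. Boatman goes to the right bank with crate R2 and crate R5.
10. Boatman goes back to the left bank with crate R5.
11. Boatman goes to the right bank with crate K3 and crate R5.

11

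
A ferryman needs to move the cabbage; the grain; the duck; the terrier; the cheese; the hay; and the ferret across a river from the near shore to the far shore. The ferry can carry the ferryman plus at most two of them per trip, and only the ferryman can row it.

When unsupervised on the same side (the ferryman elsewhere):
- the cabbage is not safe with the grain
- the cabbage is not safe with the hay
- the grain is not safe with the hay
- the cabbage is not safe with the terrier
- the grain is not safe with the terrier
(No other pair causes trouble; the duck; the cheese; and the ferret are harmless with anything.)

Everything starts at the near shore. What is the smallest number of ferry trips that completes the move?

11

Counting alone: the ferryman can take at most 2 across per trip to the far shore, so moving all 7 needs at least 4 loaded trips out, with a return between consecutive ones — at least 7 crossings.
The safety rule pushes this higher. Following every safe sequence of crossings, the most of the 7 that can be at the far shore as the ferry arrives there on crossings 7, 9 is 5, 6 respectively — never all 7.
So no plan with fewer than 11 crossings exists, and this one achieves 11:
1. Ferryman goes to the far shore with the cabbage and the grain.
2. Ferryman goes back to the near shore with the cabbage.
3. Ferryman goes to the far shore with the cabbage and the duck.
4. Ferryman goes back to the near shore with the cabbage.
5. Ferryman goes to the far shore with the cabbage and the cheese.
6. Ferryman goes back to the near shore with the cabbage.
7. Ferryman goes to the far shore with the cabbage and the ferret.
8. Ferryman goes back to the near shore with the cabbage.
9. Ferryman goes to the far shore with the hay and the terrier.
10. Ferryman goes back to the near shore with the grain.
11. Ferryman goes to the far shore with the cabbage and the grain.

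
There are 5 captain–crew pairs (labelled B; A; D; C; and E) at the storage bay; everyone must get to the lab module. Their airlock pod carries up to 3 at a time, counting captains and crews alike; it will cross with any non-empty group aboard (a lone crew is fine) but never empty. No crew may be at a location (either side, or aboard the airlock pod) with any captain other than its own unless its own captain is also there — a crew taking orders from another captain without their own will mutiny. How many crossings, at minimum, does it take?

11

Counting alone: each trip to the lab module takes at most 3 across and each return brings at least 1 back, so after t trips out (and t−1 returns) at most 3t − (t−1) of the 10 are across; that first reaches 10 at t = 5, so at least 9 crossings are needed.
The safety rule pushes this higher. Following every safe sequence of crossings, the most of the 10 that can be at the lab module as the airlock pod arrives there on crossing 9 is 9 — never all 10.
So no plan with fewer than 11 crossings exists, and this one achieves 11:
1. captain B and crew B cross → the lab module.
2. captain B crosses ← the storage bay.
3. crew A, crew C, and crew D cross → the lab module.
4. crew B crosses ← the storage bay.
5. captain A, captain C, and captain D cross → the lab module.
6. captain A and crew A cross ← the storage bay.
7. captain A, captain B, and captain E cross → the lab module.
8. crew D crosses ← the storage bay.
9. crew A and crew B cross → the lab module.
10. crew B crosses ← the storage bay.
11. crew B, crew D, and crew E cross → the lab module.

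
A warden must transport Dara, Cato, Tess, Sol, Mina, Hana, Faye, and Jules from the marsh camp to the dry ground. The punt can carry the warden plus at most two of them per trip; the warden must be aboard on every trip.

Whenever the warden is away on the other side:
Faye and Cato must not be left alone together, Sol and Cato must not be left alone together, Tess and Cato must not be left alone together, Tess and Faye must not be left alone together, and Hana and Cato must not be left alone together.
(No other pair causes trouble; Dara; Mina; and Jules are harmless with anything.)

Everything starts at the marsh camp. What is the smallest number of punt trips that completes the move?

Counting alone: the warden can take at most 2 across per trip to the dry ground, so moving all 8 needs at least 4 loaded trips out, with a return between consecutive ones — at least 7 crossings.
The safety rule pushes this higher. Following every safe sequence of crossings, the most of the 8 that can be at the dry ground as the punt arrives there on crossings 7, 9, 11 is 5, 6, 7 respectively — never all 8.
So no plan with fewer than 13 crossings exists, and this one achieves 13:
1. Warden goes to the dry ground with Cato and Tess.  [the marsh camp: Dara, Faye, Hana, Jules, Mina, Sol | the dry ground: Cato, Tess]
2. Warden goes back to the marsh camp with Cato.  [the marsh camp: Cato, Dara, Faye, Hana, Jules, Mina, Sol | the dry ground: Tess]
3. Warden goes to the dry ground with Cato and Dara.  [the marsh camp: Faye, Hana, Jules, Mina, Sol | the dry ground: Cato, Dara, Tess]
4. Warden goes back to the marsh camp with Cato.  [the marsh camp: Cato, Faye, Hana, Jules, Mina, Sol | the dry ground: Dara, Tess]
5. Warden goes to the dry ground with Cato and Sol.  [the marsh camp: Faye, Hana, Jules, Mina | the dry ground: Cato, Dara, Sol, Tess]
6. Warden goes back to the marsh camp with Cato.  [the marsh camp: Cato, Faye, Hana, Jules, Mina | the dry ground: Dara, Sol, Tess]
7. Warden goes to the dry ground with Cato and Mina.  [the marsh camp: Faye, Hana, Jules | the dry ground: Cato, Dara, Mina, Sol, Tess]
8. Warden goes back to the marsh camp with Cato.  [the marsh camp: Cato, Faye, Hana, Jules | the dry ground: Dara, Mina, Sol, Tess]
9. Warden goes to the dry ground with Cato and Hana.  [the marsh camp: Faye, Jules | the dry ground: Cato, Dara, Hana, Mina, Sol, Tess]
10. Warden goes back to the marsh camp with Cato.  [the marsh camp: Cato, Faye, Jules | the dry ground: Dara, Hana, Mina, Sol, Tess]
11. Warden goes to the dry ground with Cato and Jules.  [the marsh camp: Faye | the dry ground: Cato, Dara, Hana, Jules, Mina, Sol, Tess]
12. Warden goes back to the marsh camp with Cato.  [the marsh camp: Cato, Faye | the dry ground: Dara, Hana, Jules, Mina, Sol, Tess]
13. Warden goes to the dry ground with Cato and Faye.  [the marsh camp: — | the dry ground: Cato, Dara, Faye, Hana, Jules, Mina, Sol, Tess]

13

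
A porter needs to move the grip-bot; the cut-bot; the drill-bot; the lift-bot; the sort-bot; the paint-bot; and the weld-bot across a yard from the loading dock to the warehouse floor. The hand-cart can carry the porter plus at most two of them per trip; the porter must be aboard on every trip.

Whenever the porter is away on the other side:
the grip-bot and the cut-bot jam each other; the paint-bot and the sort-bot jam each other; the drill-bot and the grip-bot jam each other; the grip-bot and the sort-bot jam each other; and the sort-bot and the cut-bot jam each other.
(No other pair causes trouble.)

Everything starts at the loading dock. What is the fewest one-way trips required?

Counting alone: the porter can take at most 2 across per trip to the warehouse floor, so moving all 7 needs at least 4 loaded trips out, with a return between consecutive ones — at least 7 crossings.
The safety rule pushes this higher. Following every safe sequence of crossings, the most of the 7 that can be at the warehouse floor as the hand-cart arrives there on crossings 7, 9 is 5, 6 respectively — never all 7.
So no plan with fewer than 11 crossings exists, and this one achieves 11:
1. Porter goes to the warehouse floor with the grip-bot and the sort-bot.  [the loading dock: the cut-bot, the drill-bot, the lift-bot, the paint-bot, the weld-bot | the warehouse floor: the grip-bot, the sort-bot]
2. Porter goes back to the loading dock with the grip-bot.  [the loading dock: the cut-bot, the drill-bot, the grip-bot, the lift-bot, the paint-bot, the weld-bot | the warehouse floor: the sort-bot]
3. Porter goes to the warehouse floor with the drill-bot and the grip-bot.  [the loading dock: the cut-bot, the lift-bot, the paint-bot, the weld-bot | the warehouse floor: the drill-bot, the grip-bot, the sort-bot]
4. Porter goes back to the loading dock with the grip-bot.  [the loading dock: the cut-bot, the grip-bot, the lift-bot, the paint-bot, the weld-bot | the warehouse floor: the drill-bot, the sort-bot]
5. Porter goes to the warehouse floor with the grip-bot and the lift-bot.  [the loading dock: the cut-bot, the paint-bot, the weld-bot | the warehouse floor: the drill-bot, the grip-bot, the lift-bot, the sort-bot]
6. Porter goes back to the loading dock with the grip-bot.  [the loading dock: the cut-bot, the grip-bot, the paint-bot, the weld-bot | the warehouse floor: the drill-bot, the lift-bot, the sort-bot]
7. Porter goes to the warehouse floor with the grip-bot and the weld-bot.  [the loading dock: the cut-bot, the paint-bot | the warehouse floor: the drill-bot, the grip-bot, the lift-bot, the sort-bot, the weld-bot]
8. Porter goes back to the loading dock with the grip-bot.  [the loading dock: the cut-bot, the grip-bot, the paint-bot | the warehouse floor: the drill-bot, the lift-bot, the sort-bot, the weld-bot]
9. Porter goes to the warehouse floor with the cut-bot and the paint-bot.  [the loading dock: the grip-bot | the warehouse floor: the cut-bot, the drill-bot, the lift-bot, the paint-bot, the sort-bot, the weld-bot]
10. Porter goes back to the loading dock with the sort-bot.  [the loading dock: the grip-bot, the sort-bot | the warehouse floor: the cut-bot, the drill-bot, the lift-bot, the paint-bot, the weld-bot]
11. Porter goes to the warehouse floor with the grip-bot and the sort-bot.  [the loading dock: — | the warehouse floor: the cut-bot, the drill-bot, the grip-bot, the lift-bot, the paint-bot, the sort-bot, the weld-bot]

11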